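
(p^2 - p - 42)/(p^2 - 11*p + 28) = (p + 6)/(p - 4)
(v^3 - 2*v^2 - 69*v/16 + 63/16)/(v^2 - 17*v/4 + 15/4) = (16*v^2 + 16*v - 21)/(4*(4*v - 5))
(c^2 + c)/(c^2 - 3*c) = (c + 1)/(c - 3)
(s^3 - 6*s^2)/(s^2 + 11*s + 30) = s^2*(s - 6)/(s^2 + 11*s + 30)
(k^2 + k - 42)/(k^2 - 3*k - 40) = (-k^2 - k + 42)/(-k^2 + 3*k + 40)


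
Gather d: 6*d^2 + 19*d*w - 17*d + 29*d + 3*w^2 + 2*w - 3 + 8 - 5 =6*d^2 + d*(19*w + 12) + 3*w^2 + 2*w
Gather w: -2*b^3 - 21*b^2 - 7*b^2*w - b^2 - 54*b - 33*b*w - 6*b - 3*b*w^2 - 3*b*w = -2*b^3 - 22*b^2 - 3*b*w^2 - 60*b + w*(-7*b^2 - 36*b)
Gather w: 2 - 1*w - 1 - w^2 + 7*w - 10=-w^2 + 6*w - 9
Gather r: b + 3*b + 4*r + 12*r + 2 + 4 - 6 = 4*b + 16*r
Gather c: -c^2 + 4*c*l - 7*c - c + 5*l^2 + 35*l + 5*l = -c^2 + c*(4*l - 8) + 5*l^2 + 40*l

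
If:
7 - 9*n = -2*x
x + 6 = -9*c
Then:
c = -x/9 - 2/3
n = 2*x/9 + 7/9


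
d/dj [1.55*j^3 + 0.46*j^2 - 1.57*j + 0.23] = 4.65*j^2 + 0.92*j - 1.57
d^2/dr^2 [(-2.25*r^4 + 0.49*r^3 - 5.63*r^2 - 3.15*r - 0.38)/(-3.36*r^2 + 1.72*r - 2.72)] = (50.8032*r^6 - 78.0192*r^5 + 163.3176*r^4 - 26.1669440000001*r^3 - 69.470592*r^2 - 207.658752*r + 108.082496)/(37.933056*r^6 - 58.254336*r^5 + 121.943808*r^4 - 99.404992*r^3 + 98.716416*r^2 - 38.175744*r + 20.123648)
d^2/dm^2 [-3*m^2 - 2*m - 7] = -6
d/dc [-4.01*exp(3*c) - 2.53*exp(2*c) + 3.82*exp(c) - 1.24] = (-12.03*exp(2*c) - 5.06*exp(c) + 3.82)*exp(c)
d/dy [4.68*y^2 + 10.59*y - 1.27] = 9.36*y + 10.59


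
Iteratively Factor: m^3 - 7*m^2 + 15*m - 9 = (m - 1)*(m^2 - 6*m + 9) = (m - 3)*(m - 1)*(m - 3)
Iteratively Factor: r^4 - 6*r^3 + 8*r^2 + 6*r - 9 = (r - 1)*(r^3 - 5*r^2 + 3*r + 9) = (r - 3)*(r - 1)*(r^2 - 2*r - 3) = (r - 3)^2*(r - 1)*(r + 1)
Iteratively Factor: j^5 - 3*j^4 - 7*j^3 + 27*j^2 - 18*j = (j - 1)*(j^4 - 2*j^3 - 9*j^2 + 18*j) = (j - 2)*(j - 1)*(j^3 - 9*j) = (j - 3)*(j - 2)*(j - 1)*(j^2 + 3*j) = j*(j - 3)*(j - 2)*(j - 1)*(j + 3)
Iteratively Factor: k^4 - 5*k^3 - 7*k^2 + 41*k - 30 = (k - 1)*(k^3 - 4*k^2 - 11*k + 30) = (k - 2)*(k - 1)*(k^2 - 2*k - 15) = (k - 2)*(k - 1)*(k + 3)*(k - 5)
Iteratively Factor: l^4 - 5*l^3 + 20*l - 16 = (l + 2)*(l^3 - 7*l^2 + 14*l - 8) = (l - 1)*(l + 2)*(l^2 - 6*l + 8) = (l - 4)*(l - 1)*(l + 2)*(l - 2)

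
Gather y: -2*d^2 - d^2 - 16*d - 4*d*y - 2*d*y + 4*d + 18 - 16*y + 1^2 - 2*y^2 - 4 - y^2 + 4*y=-3*d^2 - 12*d - 3*y^2 + y*(-6*d - 12) + 15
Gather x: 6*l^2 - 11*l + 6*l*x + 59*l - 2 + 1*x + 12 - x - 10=6*l^2 + 6*l*x + 48*l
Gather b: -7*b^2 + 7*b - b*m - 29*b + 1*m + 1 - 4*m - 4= -7*b^2 + b*(-m - 22) - 3*m - 3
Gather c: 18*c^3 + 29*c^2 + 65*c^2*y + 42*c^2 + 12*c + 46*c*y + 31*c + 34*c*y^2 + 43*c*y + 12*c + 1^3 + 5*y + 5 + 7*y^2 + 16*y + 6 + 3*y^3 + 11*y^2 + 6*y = 18*c^3 + c^2*(65*y + 71) + c*(34*y^2 + 89*y + 55) + 3*y^3 + 18*y^2 + 27*y + 12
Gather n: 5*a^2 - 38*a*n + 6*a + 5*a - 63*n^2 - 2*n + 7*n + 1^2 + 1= 5*a^2 + 11*a - 63*n^2 + n*(5 - 38*a) + 2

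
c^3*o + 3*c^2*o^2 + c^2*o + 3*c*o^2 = c*(c + 3*o)*(c*o + o)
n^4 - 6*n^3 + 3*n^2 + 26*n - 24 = (n - 4)*(n - 3)*(n - 1)*(n + 2)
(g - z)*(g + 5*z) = g^2 + 4*g*z - 5*z^2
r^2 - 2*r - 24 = (r - 6)*(r + 4)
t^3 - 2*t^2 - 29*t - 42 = (t - 7)*(t + 2)*(t + 3)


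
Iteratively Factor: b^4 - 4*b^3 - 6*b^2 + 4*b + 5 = (b + 1)*(b^3 - 5*b^2 - b + 5) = (b - 5)*(b + 1)*(b^2 - 1) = (b - 5)*(b + 1)^2*(b - 1)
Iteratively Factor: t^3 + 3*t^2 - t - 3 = (t + 1)*(t^2 + 2*t - 3) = (t + 1)*(t + 3)*(t - 1)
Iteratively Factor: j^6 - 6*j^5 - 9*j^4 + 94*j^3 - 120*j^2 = (j)*(j^5 - 6*j^4 - 9*j^3 + 94*j^2 - 120*j) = j*(j - 3)*(j^4 - 3*j^3 - 18*j^2 + 40*j) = j*(j - 5)*(j - 3)*(j^3 + 2*j^2 - 8*j) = j*(j - 5)*(j - 3)*(j - 2)*(j^2 + 4*j) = j^2*(j - 5)*(j - 3)*(j - 2)*(j + 4)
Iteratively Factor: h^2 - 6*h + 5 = (h - 5)*(h - 1)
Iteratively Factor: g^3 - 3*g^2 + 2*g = (g)*(g^2 - 3*g + 2) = g*(g - 1)*(g - 2)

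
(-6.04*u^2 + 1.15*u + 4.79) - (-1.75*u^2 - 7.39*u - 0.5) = -4.29*u^2 + 8.54*u + 5.29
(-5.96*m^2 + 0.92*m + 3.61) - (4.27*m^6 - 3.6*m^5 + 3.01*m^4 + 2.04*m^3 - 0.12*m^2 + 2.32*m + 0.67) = -4.27*m^6 + 3.6*m^5 - 3.01*m^4 - 2.04*m^3 - 5.84*m^2 - 1.4*m + 2.94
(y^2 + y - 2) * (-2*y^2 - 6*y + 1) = -2*y^4 - 8*y^3 - y^2 + 13*y - 2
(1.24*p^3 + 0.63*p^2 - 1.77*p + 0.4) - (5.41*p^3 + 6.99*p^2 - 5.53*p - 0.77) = -4.17*p^3 - 6.36*p^2 + 3.76*p + 1.17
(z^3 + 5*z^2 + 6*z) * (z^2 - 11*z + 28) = z^5 - 6*z^4 - 21*z^3 + 74*z^2 + 168*z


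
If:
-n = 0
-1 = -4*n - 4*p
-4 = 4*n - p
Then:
No Solution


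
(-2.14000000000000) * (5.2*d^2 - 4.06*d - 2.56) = -11.128*d^2 + 8.6884*d + 5.4784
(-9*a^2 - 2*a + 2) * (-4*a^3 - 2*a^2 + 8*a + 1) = 36*a^5 + 26*a^4 - 76*a^3 - 29*a^2 + 14*a + 2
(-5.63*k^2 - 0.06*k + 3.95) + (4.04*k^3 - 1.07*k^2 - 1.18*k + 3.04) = 4.04*k^3 - 6.7*k^2 - 1.24*k + 6.99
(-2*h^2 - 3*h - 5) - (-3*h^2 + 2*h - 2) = h^2 - 5*h - 3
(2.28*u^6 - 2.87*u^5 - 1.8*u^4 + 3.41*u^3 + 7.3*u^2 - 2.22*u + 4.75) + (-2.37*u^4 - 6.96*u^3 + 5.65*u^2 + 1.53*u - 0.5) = 2.28*u^6 - 2.87*u^5 - 4.17*u^4 - 3.55*u^3 + 12.95*u^2 - 0.69*u + 4.25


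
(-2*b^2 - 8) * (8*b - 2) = -16*b^3 + 4*b^2 - 64*b + 16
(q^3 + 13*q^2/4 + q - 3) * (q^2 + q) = q^5 + 17*q^4/4 + 17*q^3/4 - 2*q^2 - 3*q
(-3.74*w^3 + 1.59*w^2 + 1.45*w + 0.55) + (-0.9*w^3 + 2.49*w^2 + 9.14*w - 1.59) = -4.64*w^3 + 4.08*w^2 + 10.59*w - 1.04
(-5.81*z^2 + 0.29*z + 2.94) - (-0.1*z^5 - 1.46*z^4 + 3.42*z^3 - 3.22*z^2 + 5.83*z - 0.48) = 0.1*z^5 + 1.46*z^4 - 3.42*z^3 - 2.59*z^2 - 5.54*z + 3.42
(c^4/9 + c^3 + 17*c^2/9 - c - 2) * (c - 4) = c^5/9 + 5*c^4/9 - 19*c^3/9 - 77*c^2/9 + 2*c + 8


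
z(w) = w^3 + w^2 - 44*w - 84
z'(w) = 3*w^2 + 2*w - 44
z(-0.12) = -78.71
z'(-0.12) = -44.20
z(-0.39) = -66.75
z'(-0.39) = -44.32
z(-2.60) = 19.58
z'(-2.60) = -28.92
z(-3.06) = 31.35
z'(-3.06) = -22.03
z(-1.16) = -33.18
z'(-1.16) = -42.28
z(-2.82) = 25.61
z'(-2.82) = -25.78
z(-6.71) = -45.85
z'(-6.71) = 77.65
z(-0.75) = -50.86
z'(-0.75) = -43.81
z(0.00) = -84.00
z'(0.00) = -44.00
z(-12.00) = -1140.00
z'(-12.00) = 364.00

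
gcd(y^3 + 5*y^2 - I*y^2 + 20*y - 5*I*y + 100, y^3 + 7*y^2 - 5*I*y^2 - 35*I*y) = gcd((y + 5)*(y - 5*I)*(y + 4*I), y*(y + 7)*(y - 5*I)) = y - 5*I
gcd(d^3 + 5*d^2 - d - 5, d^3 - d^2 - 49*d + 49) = d - 1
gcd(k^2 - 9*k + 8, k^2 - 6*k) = 1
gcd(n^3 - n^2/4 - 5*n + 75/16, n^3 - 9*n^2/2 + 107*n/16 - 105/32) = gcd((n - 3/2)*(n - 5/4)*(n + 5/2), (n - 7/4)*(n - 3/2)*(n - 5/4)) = n^2 - 11*n/4 + 15/8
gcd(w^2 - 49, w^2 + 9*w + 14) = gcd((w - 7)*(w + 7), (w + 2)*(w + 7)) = w + 7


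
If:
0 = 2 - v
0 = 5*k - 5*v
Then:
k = 2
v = 2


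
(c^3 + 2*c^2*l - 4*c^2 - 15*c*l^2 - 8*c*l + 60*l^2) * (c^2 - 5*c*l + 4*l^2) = c^5 - 3*c^4*l - 4*c^4 - 21*c^3*l^2 + 12*c^3*l + 83*c^2*l^3 + 84*c^2*l^2 - 60*c*l^4 - 332*c*l^3 + 240*l^4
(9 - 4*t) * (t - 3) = -4*t^2 + 21*t - 27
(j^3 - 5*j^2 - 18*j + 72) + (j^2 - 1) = j^3 - 4*j^2 - 18*j + 71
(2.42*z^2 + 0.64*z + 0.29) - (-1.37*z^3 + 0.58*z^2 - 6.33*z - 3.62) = 1.37*z^3 + 1.84*z^2 + 6.97*z + 3.91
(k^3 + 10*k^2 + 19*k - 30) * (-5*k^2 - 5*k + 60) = -5*k^5 - 55*k^4 - 85*k^3 + 655*k^2 + 1290*k - 1800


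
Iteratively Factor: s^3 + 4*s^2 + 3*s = (s + 1)*(s^2 + 3*s) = (s + 1)*(s + 3)*(s)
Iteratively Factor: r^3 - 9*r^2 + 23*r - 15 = (r - 5)*(r^2 - 4*r + 3) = (r - 5)*(r - 3)*(r - 1)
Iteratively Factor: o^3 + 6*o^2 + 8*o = (o + 4)*(o^2 + 2*o) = o*(o + 4)*(o + 2)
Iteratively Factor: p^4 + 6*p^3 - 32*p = (p)*(p^3 + 6*p^2 - 32) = p*(p + 4)*(p^2 + 2*p - 8) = p*(p - 2)*(p + 4)*(p + 4)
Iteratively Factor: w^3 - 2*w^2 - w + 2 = (w + 1)*(w^2 - 3*w + 2) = (w - 1)*(w + 1)*(w - 2)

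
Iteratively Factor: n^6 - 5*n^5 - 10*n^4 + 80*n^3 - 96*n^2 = (n + 4)*(n^5 - 9*n^4 + 26*n^3 - 24*n^2) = n*(n + 4)*(n^4 - 9*n^3 + 26*n^2 - 24*n) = n*(n - 4)*(n + 4)*(n^3 - 5*n^2 + 6*n) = n*(n - 4)*(n - 2)*(n + 4)*(n^2 - 3*n) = n*(n - 4)*(n - 3)*(n - 2)*(n + 4)*(n)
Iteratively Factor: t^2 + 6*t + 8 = (t + 2)*(t + 4)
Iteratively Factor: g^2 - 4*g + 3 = (g - 1)*(g - 3)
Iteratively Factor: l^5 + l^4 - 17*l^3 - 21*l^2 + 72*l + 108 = (l + 3)*(l^4 - 2*l^3 - 11*l^2 + 12*l + 36) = (l + 2)*(l + 3)*(l^3 - 4*l^2 - 3*l + 18) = (l - 3)*(l + 2)*(l + 3)*(l^2 - l - 6) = (l - 3)^2*(l + 2)*(l + 3)*(l + 2)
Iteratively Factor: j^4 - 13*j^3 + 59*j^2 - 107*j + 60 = (j - 3)*(j^3 - 10*j^2 + 29*j - 20) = (j - 5)*(j - 3)*(j^2 - 5*j + 4) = (j - 5)*(j - 4)*(j - 3)*(j - 1)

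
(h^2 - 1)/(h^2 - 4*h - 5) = (h - 1)/(h - 5)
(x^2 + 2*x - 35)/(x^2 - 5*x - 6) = (-x^2 - 2*x + 35)/(-x^2 + 5*x + 6)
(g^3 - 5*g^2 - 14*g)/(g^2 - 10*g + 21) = g*(g + 2)/(g - 3)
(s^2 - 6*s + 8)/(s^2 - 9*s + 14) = (s - 4)/(s - 7)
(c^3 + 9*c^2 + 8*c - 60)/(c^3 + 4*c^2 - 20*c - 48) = (c^2 + 3*c - 10)/(c^2 - 2*c - 8)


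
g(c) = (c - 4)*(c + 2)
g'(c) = 2*c - 2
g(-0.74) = -5.97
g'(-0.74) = -3.48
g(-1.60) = -2.24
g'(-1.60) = -5.20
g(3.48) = -2.85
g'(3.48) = 4.96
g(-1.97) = -0.18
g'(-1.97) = -5.94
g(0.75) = -8.94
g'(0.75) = -0.50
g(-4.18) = 17.83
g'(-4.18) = -10.36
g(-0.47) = -6.84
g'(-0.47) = -2.94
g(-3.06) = 7.48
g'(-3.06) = -8.12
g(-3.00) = 7.00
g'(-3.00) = -8.00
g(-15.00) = 247.00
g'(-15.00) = -32.00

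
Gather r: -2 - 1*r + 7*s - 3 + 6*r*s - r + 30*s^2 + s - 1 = r*(6*s - 2) + 30*s^2 + 8*s - 6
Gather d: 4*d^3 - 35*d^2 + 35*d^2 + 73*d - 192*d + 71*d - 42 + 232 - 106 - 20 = 4*d^3 - 48*d + 64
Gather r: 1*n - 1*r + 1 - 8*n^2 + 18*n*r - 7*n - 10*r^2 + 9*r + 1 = -8*n^2 - 6*n - 10*r^2 + r*(18*n + 8) + 2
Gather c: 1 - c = 1 - c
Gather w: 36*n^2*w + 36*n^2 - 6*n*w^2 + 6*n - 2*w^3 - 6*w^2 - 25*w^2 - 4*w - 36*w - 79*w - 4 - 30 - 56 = 36*n^2 + 6*n - 2*w^3 + w^2*(-6*n - 31) + w*(36*n^2 - 119) - 90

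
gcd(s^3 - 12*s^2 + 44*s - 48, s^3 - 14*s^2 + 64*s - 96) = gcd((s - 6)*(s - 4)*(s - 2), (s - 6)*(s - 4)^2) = s^2 - 10*s + 24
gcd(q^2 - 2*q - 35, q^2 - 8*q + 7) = q - 7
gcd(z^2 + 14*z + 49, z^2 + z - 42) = z + 7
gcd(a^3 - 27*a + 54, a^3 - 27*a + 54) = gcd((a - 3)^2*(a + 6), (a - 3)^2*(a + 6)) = a^3 - 27*a + 54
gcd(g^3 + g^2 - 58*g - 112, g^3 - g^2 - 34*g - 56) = g + 2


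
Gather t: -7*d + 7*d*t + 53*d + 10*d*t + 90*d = 17*d*t + 136*d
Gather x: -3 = -3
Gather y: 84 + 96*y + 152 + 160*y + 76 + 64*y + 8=320*y + 320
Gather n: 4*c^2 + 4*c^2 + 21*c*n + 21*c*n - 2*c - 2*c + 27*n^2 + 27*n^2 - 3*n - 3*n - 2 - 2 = 8*c^2 - 4*c + 54*n^2 + n*(42*c - 6) - 4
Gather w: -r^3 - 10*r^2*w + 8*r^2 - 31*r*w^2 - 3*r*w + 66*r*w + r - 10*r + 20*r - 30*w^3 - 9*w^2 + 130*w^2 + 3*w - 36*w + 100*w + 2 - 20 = -r^3 + 8*r^2 + 11*r - 30*w^3 + w^2*(121 - 31*r) + w*(-10*r^2 + 63*r + 67) - 18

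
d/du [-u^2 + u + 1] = 1 - 2*u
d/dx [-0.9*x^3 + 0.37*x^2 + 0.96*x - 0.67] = -2.7*x^2 + 0.74*x + 0.96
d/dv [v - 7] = 1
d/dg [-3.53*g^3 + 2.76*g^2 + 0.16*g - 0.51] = -10.59*g^2 + 5.52*g + 0.16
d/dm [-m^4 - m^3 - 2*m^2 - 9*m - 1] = -4*m^3 - 3*m^2 - 4*m - 9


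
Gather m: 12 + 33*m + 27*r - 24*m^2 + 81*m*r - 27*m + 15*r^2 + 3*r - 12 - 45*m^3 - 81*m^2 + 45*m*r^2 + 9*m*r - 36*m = -45*m^3 - 105*m^2 + m*(45*r^2 + 90*r - 30) + 15*r^2 + 30*r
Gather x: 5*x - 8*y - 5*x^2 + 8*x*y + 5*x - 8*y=-5*x^2 + x*(8*y + 10) - 16*y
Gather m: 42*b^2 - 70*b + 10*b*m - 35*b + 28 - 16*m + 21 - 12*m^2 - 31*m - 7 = 42*b^2 - 105*b - 12*m^2 + m*(10*b - 47) + 42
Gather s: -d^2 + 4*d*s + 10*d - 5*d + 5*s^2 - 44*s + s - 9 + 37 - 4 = -d^2 + 5*d + 5*s^2 + s*(4*d - 43) + 24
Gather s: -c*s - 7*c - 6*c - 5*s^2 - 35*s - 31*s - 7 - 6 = -13*c - 5*s^2 + s*(-c - 66) - 13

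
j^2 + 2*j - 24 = (j - 4)*(j + 6)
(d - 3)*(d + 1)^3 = d^4 - 6*d^2 - 8*d - 3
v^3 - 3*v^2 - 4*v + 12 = (v - 3)*(v - 2)*(v + 2)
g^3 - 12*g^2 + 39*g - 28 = (g - 7)*(g - 4)*(g - 1)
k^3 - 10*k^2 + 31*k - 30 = (k - 5)*(k - 3)*(k - 2)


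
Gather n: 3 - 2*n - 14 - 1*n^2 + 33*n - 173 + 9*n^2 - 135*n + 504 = 8*n^2 - 104*n + 320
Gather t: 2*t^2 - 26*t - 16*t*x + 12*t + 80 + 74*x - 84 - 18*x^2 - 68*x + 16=2*t^2 + t*(-16*x - 14) - 18*x^2 + 6*x + 12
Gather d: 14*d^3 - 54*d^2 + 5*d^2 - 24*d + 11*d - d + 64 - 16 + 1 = 14*d^3 - 49*d^2 - 14*d + 49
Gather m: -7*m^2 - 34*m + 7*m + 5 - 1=-7*m^2 - 27*m + 4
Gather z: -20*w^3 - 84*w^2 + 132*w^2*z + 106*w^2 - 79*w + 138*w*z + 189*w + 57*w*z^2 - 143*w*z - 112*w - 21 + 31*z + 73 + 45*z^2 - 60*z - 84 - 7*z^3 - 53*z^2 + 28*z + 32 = -20*w^3 + 22*w^2 - 2*w - 7*z^3 + z^2*(57*w - 8) + z*(132*w^2 - 5*w - 1)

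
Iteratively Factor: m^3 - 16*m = (m + 4)*(m^2 - 4*m) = m*(m + 4)*(m - 4)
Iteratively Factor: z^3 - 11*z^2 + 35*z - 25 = (z - 5)*(z^2 - 6*z + 5) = (z - 5)*(z - 1)*(z - 5)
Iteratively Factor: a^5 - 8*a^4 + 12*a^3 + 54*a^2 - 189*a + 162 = (a - 3)*(a^4 - 5*a^3 - 3*a^2 + 45*a - 54) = (a - 3)^2*(a^3 - 2*a^2 - 9*a + 18) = (a - 3)^2*(a - 2)*(a^2 - 9) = (a - 3)^3*(a - 2)*(a + 3)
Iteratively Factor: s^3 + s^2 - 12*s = (s - 3)*(s^2 + 4*s) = s*(s - 3)*(s + 4)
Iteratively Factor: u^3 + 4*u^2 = (u)*(u^2 + 4*u) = u^2*(u + 4)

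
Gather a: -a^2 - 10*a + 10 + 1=-a^2 - 10*a + 11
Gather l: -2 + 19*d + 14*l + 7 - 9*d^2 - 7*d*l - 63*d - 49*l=-9*d^2 - 44*d + l*(-7*d - 35) + 5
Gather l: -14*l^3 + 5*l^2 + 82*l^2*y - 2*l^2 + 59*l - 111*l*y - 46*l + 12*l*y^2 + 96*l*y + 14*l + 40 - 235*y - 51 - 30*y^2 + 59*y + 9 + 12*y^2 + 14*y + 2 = -14*l^3 + l^2*(82*y + 3) + l*(12*y^2 - 15*y + 27) - 18*y^2 - 162*y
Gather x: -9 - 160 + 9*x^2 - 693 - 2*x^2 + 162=7*x^2 - 700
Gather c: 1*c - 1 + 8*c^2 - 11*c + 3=8*c^2 - 10*c + 2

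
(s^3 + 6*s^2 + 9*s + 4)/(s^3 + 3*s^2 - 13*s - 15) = (s^2 + 5*s + 4)/(s^2 + 2*s - 15)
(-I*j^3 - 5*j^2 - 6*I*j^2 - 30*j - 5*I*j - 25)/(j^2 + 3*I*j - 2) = -(I*j^3 + j^2*(5 + 6*I) + 5*j*(6 + I) + 25)/(j^2 + 3*I*j - 2)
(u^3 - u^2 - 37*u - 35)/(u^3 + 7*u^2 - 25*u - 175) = (u^2 - 6*u - 7)/(u^2 + 2*u - 35)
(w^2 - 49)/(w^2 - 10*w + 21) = (w + 7)/(w - 3)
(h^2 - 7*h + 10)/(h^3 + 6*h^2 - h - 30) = (h - 5)/(h^2 + 8*h + 15)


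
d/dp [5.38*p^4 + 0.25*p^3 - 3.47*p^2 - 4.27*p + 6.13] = 21.52*p^3 + 0.75*p^2 - 6.94*p - 4.27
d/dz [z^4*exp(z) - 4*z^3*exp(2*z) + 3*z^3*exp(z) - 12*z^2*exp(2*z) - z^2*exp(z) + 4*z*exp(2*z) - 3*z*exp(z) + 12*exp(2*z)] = (z^4 - 8*z^3*exp(z) + 7*z^3 - 36*z^2*exp(z) + 8*z^2 - 16*z*exp(z) - 5*z + 28*exp(z) - 3)*exp(z)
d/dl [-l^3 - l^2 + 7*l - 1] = -3*l^2 - 2*l + 7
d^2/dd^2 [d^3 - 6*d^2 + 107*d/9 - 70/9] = 6*d - 12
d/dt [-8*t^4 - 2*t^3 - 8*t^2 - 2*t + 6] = -32*t^3 - 6*t^2 - 16*t - 2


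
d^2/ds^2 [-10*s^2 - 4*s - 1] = -20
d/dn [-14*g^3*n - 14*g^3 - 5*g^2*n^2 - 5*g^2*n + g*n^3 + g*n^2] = g*(-14*g^2 - 10*g*n - 5*g + 3*n^2 + 2*n)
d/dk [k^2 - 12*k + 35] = 2*k - 12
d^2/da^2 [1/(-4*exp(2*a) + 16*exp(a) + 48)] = (-(1 - exp(a))*(-exp(2*a) + 4*exp(a) + 12) + 2*(exp(a) - 2)^2*exp(a))*exp(a)/(-exp(2*a) + 4*exp(a) + 12)^3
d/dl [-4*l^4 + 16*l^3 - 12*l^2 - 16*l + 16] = -16*l^3 + 48*l^2 - 24*l - 16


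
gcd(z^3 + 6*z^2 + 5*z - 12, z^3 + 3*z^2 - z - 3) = z^2 + 2*z - 3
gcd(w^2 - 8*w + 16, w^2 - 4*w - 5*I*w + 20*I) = w - 4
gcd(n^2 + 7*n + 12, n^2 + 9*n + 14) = 1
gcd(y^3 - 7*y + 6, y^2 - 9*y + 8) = y - 1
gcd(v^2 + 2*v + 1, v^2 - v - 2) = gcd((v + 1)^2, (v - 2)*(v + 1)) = v + 1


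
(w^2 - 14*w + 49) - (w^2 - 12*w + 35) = 14 - 2*w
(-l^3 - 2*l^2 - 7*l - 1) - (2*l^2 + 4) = -l^3 - 4*l^2 - 7*l - 5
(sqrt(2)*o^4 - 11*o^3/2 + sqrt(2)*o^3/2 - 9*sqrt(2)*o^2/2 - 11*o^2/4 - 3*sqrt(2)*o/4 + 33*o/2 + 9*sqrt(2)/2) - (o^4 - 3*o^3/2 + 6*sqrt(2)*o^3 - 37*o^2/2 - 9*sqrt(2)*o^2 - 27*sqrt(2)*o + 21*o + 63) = -o^4 + sqrt(2)*o^4 - 11*sqrt(2)*o^3/2 - 4*o^3 + 9*sqrt(2)*o^2/2 + 63*o^2/4 - 9*o/2 + 105*sqrt(2)*o/4 - 63 + 9*sqrt(2)/2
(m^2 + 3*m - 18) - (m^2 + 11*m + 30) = -8*m - 48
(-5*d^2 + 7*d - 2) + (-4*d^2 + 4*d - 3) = -9*d^2 + 11*d - 5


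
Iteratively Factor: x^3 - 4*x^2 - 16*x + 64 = (x + 4)*(x^2 - 8*x + 16) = (x - 4)*(x + 4)*(x - 4)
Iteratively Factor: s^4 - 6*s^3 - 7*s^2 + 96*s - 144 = (s + 4)*(s^3 - 10*s^2 + 33*s - 36) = (s - 3)*(s + 4)*(s^2 - 7*s + 12) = (s - 4)*(s - 3)*(s + 4)*(s - 3)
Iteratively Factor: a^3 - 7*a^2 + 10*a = (a)*(a^2 - 7*a + 10) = a*(a - 2)*(a - 5)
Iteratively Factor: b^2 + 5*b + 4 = (b + 4)*(b + 1)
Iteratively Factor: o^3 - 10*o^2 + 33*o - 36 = (o - 3)*(o^2 - 7*o + 12) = (o - 4)*(o - 3)*(o - 3)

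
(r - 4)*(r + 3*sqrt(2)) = r^2 - 4*r + 3*sqrt(2)*r - 12*sqrt(2)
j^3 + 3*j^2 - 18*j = j*(j - 3)*(j + 6)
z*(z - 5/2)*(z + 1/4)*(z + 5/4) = z^4 - z^3 - 55*z^2/16 - 25*z/32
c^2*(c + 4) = c^3 + 4*c^2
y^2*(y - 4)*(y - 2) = y^4 - 6*y^3 + 8*y^2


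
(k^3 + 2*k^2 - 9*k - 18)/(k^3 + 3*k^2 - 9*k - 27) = (k + 2)/(k + 3)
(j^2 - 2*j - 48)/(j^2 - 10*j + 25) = (j^2 - 2*j - 48)/(j^2 - 10*j + 25)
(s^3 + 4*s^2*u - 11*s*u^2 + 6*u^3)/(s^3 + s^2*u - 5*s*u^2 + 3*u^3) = (s + 6*u)/(s + 3*u)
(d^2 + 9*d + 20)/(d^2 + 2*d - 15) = (d + 4)/(d - 3)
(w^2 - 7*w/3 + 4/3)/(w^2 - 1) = (w - 4/3)/(w + 1)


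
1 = 1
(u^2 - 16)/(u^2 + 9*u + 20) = (u - 4)/(u + 5)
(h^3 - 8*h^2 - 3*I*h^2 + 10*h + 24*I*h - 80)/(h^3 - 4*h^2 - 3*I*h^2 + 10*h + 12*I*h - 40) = (h - 8)/(h - 4)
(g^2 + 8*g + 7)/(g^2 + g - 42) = (g + 1)/(g - 6)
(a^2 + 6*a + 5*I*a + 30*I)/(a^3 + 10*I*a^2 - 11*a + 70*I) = (a + 6)/(a^2 + 5*I*a + 14)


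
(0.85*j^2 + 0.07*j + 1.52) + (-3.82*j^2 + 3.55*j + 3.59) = -2.97*j^2 + 3.62*j + 5.11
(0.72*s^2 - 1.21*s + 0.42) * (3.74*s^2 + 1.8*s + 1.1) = 2.6928*s^4 - 3.2294*s^3 + 0.1848*s^2 - 0.575*s + 0.462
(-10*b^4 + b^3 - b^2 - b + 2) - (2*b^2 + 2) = -10*b^4 + b^3 - 3*b^2 - b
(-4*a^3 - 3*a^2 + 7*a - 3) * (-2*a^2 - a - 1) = 8*a^5 + 10*a^4 - 7*a^3 + 2*a^2 - 4*a + 3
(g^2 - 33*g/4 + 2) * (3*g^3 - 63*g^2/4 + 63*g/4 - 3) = 3*g^5 - 81*g^4/2 + 2427*g^3/16 - 2631*g^2/16 + 225*g/4 - 6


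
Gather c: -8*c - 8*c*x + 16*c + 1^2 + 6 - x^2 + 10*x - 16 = c*(8 - 8*x) - x^2 + 10*x - 9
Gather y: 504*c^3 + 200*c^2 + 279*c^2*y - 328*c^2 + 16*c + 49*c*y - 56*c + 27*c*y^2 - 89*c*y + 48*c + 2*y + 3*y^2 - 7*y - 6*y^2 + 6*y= 504*c^3 - 128*c^2 + 8*c + y^2*(27*c - 3) + y*(279*c^2 - 40*c + 1)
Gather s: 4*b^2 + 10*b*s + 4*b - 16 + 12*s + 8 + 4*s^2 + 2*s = 4*b^2 + 4*b + 4*s^2 + s*(10*b + 14) - 8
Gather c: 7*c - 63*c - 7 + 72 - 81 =-56*c - 16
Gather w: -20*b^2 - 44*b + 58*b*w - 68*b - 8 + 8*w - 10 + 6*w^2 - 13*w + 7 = -20*b^2 - 112*b + 6*w^2 + w*(58*b - 5) - 11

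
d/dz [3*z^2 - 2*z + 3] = 6*z - 2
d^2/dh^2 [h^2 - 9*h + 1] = 2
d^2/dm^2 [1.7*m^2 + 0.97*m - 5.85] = 3.40000000000000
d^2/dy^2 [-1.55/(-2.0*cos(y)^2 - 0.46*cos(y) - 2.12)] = (-24.8*(1 - cos(y)^2)^2 - 4.278*cos(y)^3 + 13.56002*cos(y)^2 + 10.06756*cos(y) + 12.31196)/(2.0*cos(y)^2 + 0.46*cos(y) + 2.12)^3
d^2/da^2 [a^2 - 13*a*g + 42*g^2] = 2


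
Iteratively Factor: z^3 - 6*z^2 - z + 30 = (z - 3)*(z^2 - 3*z - 10) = (z - 5)*(z - 3)*(z + 2)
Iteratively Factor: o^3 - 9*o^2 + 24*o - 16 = (o - 1)*(o^2 - 8*o + 16) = (o - 4)*(o - 1)*(o - 4)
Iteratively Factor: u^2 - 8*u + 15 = (u - 3)*(u - 5)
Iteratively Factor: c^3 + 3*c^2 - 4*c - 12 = (c + 3)*(c^2 - 4) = (c + 2)*(c + 3)*(c - 2)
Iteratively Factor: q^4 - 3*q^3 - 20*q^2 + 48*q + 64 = (q + 4)*(q^3 - 7*q^2 + 8*q + 16) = (q + 1)*(q + 4)*(q^2 - 8*q + 16) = (q - 4)*(q + 1)*(q + 4)*(q - 4)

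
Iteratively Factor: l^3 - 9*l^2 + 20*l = (l - 4)*(l^2 - 5*l) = l*(l - 4)*(l - 5)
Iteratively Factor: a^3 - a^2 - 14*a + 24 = (a - 2)*(a^2 + a - 12) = (a - 2)*(a + 4)*(a - 3)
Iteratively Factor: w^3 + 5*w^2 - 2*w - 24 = (w + 4)*(w^2 + w - 6) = (w + 3)*(w + 4)*(w - 2)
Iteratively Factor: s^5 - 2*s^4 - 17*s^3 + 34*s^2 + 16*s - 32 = (s - 2)*(s^4 - 17*s^2 + 16) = (s - 2)*(s - 1)*(s^3 + s^2 - 16*s - 16) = (s - 4)*(s - 2)*(s - 1)*(s^2 + 5*s + 4) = (s - 4)*(s - 2)*(s - 1)*(s + 4)*(s + 1)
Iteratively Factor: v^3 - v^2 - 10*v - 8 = (v + 1)*(v^2 - 2*v - 8) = (v + 1)*(v + 2)*(v - 4)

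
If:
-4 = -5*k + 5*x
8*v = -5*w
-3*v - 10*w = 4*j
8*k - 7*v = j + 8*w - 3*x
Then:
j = -715*x/51 - 416/51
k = x + 4/5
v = -220*x/51 - 128/51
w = 352*x/51 + 1024/255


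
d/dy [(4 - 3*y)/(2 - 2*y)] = 1/(2*(y - 1)^2)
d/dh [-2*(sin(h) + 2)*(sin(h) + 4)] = -4*(sin(h) + 3)*cos(h)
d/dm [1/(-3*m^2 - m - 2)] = (6*m + 1)/(3*m^2 + m + 2)^2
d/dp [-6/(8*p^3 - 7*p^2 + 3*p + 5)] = 6*(24*p^2 - 14*p + 3)/(8*p^3 - 7*p^2 + 3*p + 5)^2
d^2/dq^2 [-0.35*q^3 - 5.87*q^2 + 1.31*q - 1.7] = -2.1*q - 11.74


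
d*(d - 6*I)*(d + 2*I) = d^3 - 4*I*d^2 + 12*d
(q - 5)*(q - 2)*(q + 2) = q^3 - 5*q^2 - 4*q + 20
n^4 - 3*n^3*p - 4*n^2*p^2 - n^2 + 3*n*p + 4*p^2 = (n - 1)*(n + 1)*(n - 4*p)*(n + p)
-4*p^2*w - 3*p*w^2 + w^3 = w*(-4*p + w)*(p + w)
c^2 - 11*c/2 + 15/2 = (c - 3)*(c - 5/2)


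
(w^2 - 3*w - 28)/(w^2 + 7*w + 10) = (w^2 - 3*w - 28)/(w^2 + 7*w + 10)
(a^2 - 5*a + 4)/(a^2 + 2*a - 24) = (a - 1)/(a + 6)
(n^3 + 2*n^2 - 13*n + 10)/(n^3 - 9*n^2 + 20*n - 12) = (n + 5)/(n - 6)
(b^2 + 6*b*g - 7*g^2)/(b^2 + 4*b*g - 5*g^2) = (b + 7*g)/(b + 5*g)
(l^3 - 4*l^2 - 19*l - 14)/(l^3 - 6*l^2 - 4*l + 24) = (l^2 - 6*l - 7)/(l^2 - 8*l + 12)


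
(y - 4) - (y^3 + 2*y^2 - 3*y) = -y^3 - 2*y^2 + 4*y - 4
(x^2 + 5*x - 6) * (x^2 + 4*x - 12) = x^4 + 9*x^3 + 2*x^2 - 84*x + 72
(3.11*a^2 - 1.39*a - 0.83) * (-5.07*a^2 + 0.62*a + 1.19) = -15.7677*a^4 + 8.9755*a^3 + 7.0472*a^2 - 2.1687*a - 0.9877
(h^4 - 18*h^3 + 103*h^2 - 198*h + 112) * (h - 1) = h^5 - 19*h^4 + 121*h^3 - 301*h^2 + 310*h - 112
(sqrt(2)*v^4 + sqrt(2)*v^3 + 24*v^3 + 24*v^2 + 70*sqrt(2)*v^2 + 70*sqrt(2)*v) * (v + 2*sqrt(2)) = sqrt(2)*v^5 + sqrt(2)*v^4 + 28*v^4 + 28*v^3 + 118*sqrt(2)*v^3 + 118*sqrt(2)*v^2 + 280*v^2 + 280*v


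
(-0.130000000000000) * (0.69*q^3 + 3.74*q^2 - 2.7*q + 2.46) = -0.0897*q^3 - 0.4862*q^2 + 0.351*q - 0.3198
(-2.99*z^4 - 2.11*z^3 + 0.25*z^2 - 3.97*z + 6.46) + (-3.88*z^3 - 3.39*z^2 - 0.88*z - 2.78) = -2.99*z^4 - 5.99*z^3 - 3.14*z^2 - 4.85*z + 3.68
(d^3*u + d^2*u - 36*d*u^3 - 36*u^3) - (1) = d^3*u + d^2*u - 36*d*u^3 - 36*u^3 - 1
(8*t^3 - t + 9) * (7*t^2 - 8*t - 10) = 56*t^5 - 64*t^4 - 87*t^3 + 71*t^2 - 62*t - 90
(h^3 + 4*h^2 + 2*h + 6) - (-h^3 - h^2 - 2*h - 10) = 2*h^3 + 5*h^2 + 4*h + 16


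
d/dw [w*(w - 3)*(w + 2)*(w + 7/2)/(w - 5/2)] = (12*w^4 - 20*w^3 - 113*w^2 + 190*w + 210)/(4*w^2 - 20*w + 25)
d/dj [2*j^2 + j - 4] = 4*j + 1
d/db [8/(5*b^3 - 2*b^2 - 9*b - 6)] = 8*(-15*b^2 + 4*b + 9)/(-5*b^3 + 2*b^2 + 9*b + 6)^2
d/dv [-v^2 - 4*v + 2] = -2*v - 4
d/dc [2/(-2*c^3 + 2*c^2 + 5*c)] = 2*(6*c^2 - 4*c - 5)/(c^2*(-2*c^2 + 2*c + 5)^2)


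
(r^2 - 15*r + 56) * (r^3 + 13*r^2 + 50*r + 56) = r^5 - 2*r^4 - 89*r^3 + 34*r^2 + 1960*r + 3136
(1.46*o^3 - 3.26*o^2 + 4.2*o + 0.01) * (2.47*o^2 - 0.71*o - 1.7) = 3.6062*o^5 - 9.0888*o^4 + 10.2066*o^3 + 2.5847*o^2 - 7.1471*o - 0.017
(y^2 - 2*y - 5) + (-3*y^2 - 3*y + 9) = -2*y^2 - 5*y + 4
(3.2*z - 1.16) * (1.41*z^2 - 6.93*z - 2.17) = 4.512*z^3 - 23.8116*z^2 + 1.0948*z + 2.5172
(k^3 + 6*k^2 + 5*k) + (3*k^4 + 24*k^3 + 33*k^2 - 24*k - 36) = 3*k^4 + 25*k^3 + 39*k^2 - 19*k - 36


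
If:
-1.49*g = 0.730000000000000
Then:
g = -0.49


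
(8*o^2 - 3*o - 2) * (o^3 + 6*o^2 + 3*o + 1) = 8*o^5 + 45*o^4 + 4*o^3 - 13*o^2 - 9*o - 2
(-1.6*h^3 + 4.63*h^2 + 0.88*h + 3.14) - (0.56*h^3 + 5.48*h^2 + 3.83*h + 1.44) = -2.16*h^3 - 0.850000000000001*h^2 - 2.95*h + 1.7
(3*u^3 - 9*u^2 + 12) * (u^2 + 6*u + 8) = 3*u^5 + 9*u^4 - 30*u^3 - 60*u^2 + 72*u + 96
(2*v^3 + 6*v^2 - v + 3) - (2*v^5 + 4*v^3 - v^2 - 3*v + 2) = -2*v^5 - 2*v^3 + 7*v^2 + 2*v + 1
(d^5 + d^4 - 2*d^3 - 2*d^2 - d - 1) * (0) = 0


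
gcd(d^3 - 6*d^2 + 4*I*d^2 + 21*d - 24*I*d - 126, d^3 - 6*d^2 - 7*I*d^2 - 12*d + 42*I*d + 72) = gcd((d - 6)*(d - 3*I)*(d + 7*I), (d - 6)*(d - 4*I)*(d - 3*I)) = d^2 + d*(-6 - 3*I) + 18*I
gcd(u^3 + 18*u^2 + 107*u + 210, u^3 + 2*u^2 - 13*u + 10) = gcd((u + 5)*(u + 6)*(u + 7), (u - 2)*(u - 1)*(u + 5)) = u + 5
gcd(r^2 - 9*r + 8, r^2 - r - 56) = r - 8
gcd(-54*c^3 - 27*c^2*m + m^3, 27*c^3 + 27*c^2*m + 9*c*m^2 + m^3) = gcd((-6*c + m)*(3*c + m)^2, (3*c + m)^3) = 9*c^2 + 6*c*m + m^2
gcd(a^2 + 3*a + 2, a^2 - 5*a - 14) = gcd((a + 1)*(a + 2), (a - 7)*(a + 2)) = a + 2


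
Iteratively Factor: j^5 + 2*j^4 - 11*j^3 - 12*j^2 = (j - 3)*(j^4 + 5*j^3 + 4*j^2) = j*(j - 3)*(j^3 + 5*j^2 + 4*j) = j*(j - 3)*(j + 1)*(j^2 + 4*j) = j*(j - 3)*(j + 1)*(j + 4)*(j)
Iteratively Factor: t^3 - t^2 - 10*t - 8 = (t + 2)*(t^2 - 3*t - 4) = (t + 1)*(t + 2)*(t - 4)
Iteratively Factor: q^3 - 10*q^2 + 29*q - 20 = (q - 1)*(q^2 - 9*q + 20) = (q - 4)*(q - 1)*(q - 5)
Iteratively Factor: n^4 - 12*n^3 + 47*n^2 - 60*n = (n - 4)*(n^3 - 8*n^2 + 15*n) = (n - 4)*(n - 3)*(n^2 - 5*n) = n*(n - 4)*(n - 3)*(n - 5)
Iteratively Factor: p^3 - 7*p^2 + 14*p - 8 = (p - 1)*(p^2 - 6*p + 8) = (p - 4)*(p - 1)*(p - 2)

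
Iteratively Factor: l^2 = (l)*(l)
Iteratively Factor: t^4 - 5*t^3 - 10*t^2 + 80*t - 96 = (t - 3)*(t^3 - 2*t^2 - 16*t + 32) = (t - 4)*(t - 3)*(t^2 + 2*t - 8) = (t - 4)*(t - 3)*(t + 4)*(t - 2)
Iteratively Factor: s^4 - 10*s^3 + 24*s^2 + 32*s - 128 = (s - 4)*(s^3 - 6*s^2 + 32) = (s - 4)*(s + 2)*(s^2 - 8*s + 16) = (s - 4)^2*(s + 2)*(s - 4)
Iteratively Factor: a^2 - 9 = (a - 3)*(a + 3)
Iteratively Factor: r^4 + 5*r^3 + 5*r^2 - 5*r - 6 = (r + 1)*(r^3 + 4*r^2 + r - 6) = (r + 1)*(r + 3)*(r^2 + r - 2) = (r + 1)*(r + 2)*(r + 3)*(r - 1)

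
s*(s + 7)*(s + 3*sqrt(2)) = s^3 + 3*sqrt(2)*s^2 + 7*s^2 + 21*sqrt(2)*s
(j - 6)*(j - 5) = j^2 - 11*j + 30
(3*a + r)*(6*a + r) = 18*a^2 + 9*a*r + r^2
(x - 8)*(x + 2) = x^2 - 6*x - 16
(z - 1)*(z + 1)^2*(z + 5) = z^4 + 6*z^3 + 4*z^2 - 6*z - 5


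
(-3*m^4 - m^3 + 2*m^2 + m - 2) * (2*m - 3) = -6*m^5 + 7*m^4 + 7*m^3 - 4*m^2 - 7*m + 6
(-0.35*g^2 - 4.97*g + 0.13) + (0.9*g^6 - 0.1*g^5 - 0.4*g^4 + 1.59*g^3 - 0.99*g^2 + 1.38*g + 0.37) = 0.9*g^6 - 0.1*g^5 - 0.4*g^4 + 1.59*g^3 - 1.34*g^2 - 3.59*g + 0.5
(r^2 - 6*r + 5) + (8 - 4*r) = r^2 - 10*r + 13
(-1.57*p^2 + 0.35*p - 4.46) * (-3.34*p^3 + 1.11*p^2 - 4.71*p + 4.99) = 5.2438*p^5 - 2.9117*p^4 + 22.6796*p^3 - 14.4334*p^2 + 22.7531*p - 22.2554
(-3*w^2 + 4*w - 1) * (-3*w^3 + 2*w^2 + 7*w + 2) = 9*w^5 - 18*w^4 - 10*w^3 + 20*w^2 + w - 2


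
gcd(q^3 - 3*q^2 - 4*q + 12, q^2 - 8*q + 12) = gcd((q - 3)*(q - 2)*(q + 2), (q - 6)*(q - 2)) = q - 2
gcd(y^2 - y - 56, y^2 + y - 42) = y + 7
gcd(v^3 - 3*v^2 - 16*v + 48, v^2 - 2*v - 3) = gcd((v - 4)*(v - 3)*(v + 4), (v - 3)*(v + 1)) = v - 3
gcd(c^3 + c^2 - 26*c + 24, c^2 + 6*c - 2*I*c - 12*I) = c + 6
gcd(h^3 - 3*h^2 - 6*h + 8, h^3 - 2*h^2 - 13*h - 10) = h + 2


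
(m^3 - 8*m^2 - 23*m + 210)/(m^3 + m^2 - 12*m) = (m^3 - 8*m^2 - 23*m + 210)/(m*(m^2 + m - 12))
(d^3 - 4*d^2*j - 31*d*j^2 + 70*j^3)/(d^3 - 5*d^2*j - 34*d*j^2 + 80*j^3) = (d - 7*j)/(d - 8*j)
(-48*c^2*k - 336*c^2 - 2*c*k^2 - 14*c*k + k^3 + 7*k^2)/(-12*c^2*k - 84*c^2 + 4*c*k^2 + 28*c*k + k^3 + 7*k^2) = (8*c - k)/(2*c - k)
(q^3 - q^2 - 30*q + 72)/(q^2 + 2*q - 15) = (q^2 + 2*q - 24)/(q + 5)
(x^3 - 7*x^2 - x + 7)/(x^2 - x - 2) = (x^2 - 8*x + 7)/(x - 2)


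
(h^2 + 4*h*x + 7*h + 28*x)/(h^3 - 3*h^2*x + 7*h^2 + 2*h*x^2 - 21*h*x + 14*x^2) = (h + 4*x)/(h^2 - 3*h*x + 2*x^2)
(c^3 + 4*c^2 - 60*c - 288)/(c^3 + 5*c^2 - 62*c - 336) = (c + 6)/(c + 7)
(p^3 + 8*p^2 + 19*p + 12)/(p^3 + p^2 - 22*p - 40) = (p^2 + 4*p + 3)/(p^2 - 3*p - 10)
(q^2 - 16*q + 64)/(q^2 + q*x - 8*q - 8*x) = (q - 8)/(q + x)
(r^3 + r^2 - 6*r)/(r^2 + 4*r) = (r^2 + r - 6)/(r + 4)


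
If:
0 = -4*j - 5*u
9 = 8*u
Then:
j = -45/32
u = 9/8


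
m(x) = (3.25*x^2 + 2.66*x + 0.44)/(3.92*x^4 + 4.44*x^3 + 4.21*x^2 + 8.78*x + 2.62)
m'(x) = (6.5*x + 2.66)/(3.92*x^4 + 4.44*x^3 + 4.21*x^2 + 8.78*x + 2.62) + (3.25*x^2 + 2.66*x + 0.44)*(-15.68*x^3 - 13.32*x^2 - 8.42*x - 8.78)/(3.92*x^4 + 4.44*x^3 + 4.21*x^2 + 8.78*x + 2.62)^2 = (-25.48*x^5 - 45.7116*x^4 - 30.52*x^3 + 11.4756*x^2 + 13.3252*x + 3.106)/(15.3664*x^8 + 34.8096*x^7 + 52.72*x^6 + 106.22*x^5 + 116.2313*x^4 + 97.1932*x^3 + 99.1488*x^2 + 46.0072*x + 6.8644)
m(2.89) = 0.08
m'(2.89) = -0.05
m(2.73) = 0.09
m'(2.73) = -0.05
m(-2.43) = 0.17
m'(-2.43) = 0.17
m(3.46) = 0.06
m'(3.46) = -0.03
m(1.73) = 0.17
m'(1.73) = -0.12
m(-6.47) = 0.02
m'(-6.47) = 0.01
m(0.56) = 0.29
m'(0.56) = 0.03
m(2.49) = 0.10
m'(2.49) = -0.06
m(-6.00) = 0.02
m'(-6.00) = 0.01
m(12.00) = 0.01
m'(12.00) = -0.00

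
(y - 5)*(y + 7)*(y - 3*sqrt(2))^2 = y^4 - 6*sqrt(2)*y^3 + 2*y^3 - 17*y^2 - 12*sqrt(2)*y^2 + 36*y + 210*sqrt(2)*y - 630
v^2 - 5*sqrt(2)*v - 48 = (v - 8*sqrt(2))*(v + 3*sqrt(2))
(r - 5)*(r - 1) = r^2 - 6*r + 5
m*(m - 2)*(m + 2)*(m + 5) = m^4 + 5*m^3 - 4*m^2 - 20*m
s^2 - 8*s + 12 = (s - 6)*(s - 2)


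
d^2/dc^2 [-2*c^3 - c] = -12*c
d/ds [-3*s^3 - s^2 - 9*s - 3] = -9*s^2 - 2*s - 9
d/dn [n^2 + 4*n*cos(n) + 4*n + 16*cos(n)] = -4*n*sin(n) + 2*n - 16*sin(n) + 4*cos(n) + 4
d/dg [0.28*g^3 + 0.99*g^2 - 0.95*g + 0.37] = 0.84*g^2 + 1.98*g - 0.95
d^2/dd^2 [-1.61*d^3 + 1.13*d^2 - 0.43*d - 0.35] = 2.26 - 9.66*d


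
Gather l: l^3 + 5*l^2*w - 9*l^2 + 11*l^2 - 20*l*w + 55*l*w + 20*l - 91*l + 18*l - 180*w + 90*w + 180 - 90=l^3 + l^2*(5*w + 2) + l*(35*w - 53) - 90*w + 90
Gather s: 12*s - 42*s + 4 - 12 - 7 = -30*s - 15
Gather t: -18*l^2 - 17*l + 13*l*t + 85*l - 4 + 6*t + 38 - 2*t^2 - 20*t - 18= -18*l^2 + 68*l - 2*t^2 + t*(13*l - 14) + 16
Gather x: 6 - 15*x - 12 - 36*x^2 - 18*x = -36*x^2 - 33*x - 6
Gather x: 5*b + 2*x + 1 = 5*b + 2*x + 1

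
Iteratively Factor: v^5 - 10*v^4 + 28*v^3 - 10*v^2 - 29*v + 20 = (v - 5)*(v^4 - 5*v^3 + 3*v^2 + 5*v - 4) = (v - 5)*(v - 4)*(v^3 - v^2 - v + 1) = (v - 5)*(v - 4)*(v + 1)*(v^2 - 2*v + 1) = (v - 5)*(v - 4)*(v - 1)*(v + 1)*(v - 1)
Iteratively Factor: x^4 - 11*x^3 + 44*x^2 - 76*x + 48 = (x - 4)*(x^3 - 7*x^2 + 16*x - 12) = (x - 4)*(x - 2)*(x^2 - 5*x + 6) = (x - 4)*(x - 3)*(x - 2)*(x - 2)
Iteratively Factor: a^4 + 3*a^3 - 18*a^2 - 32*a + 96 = (a - 3)*(a^3 + 6*a^2 - 32) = (a - 3)*(a + 4)*(a^2 + 2*a - 8) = (a - 3)*(a - 2)*(a + 4)*(a + 4)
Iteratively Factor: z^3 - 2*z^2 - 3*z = (z + 1)*(z^2 - 3*z) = (z - 3)*(z + 1)*(z)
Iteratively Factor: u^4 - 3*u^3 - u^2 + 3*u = (u + 1)*(u^3 - 4*u^2 + 3*u) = (u - 1)*(u + 1)*(u^2 - 3*u) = u*(u - 1)*(u + 1)*(u - 3)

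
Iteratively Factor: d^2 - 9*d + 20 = (d - 4)*(d - 5)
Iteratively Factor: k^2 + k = (k)*(k + 1)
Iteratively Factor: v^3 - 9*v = (v)*(v^2 - 9) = v*(v + 3)*(v - 3)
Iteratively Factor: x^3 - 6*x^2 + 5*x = (x - 5)*(x^2 - x) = (x - 5)*(x - 1)*(x)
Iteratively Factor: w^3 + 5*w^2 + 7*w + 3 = (w + 1)*(w^2 + 4*w + 3) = (w + 1)*(w + 3)*(w + 1)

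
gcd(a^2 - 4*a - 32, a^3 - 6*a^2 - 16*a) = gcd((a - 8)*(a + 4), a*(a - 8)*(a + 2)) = a - 8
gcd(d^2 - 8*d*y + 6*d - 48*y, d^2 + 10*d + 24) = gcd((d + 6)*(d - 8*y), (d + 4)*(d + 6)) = d + 6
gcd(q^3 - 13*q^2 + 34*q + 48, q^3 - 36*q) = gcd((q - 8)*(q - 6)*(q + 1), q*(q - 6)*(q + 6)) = q - 6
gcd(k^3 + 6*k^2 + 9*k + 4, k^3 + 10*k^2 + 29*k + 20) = k^2 + 5*k + 4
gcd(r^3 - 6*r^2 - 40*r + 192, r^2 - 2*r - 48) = r^2 - 2*r - 48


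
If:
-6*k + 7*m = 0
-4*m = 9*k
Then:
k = 0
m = 0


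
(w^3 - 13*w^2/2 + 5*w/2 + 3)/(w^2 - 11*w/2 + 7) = (2*w^3 - 13*w^2 + 5*w + 6)/(2*w^2 - 11*w + 14)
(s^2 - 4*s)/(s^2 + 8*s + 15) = s*(s - 4)/(s^2 + 8*s + 15)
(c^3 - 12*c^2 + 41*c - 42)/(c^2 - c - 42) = (c^2 - 5*c + 6)/(c + 6)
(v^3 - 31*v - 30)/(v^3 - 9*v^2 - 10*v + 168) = (v^2 + 6*v + 5)/(v^2 - 3*v - 28)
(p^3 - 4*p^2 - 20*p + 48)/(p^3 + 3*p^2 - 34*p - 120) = (p - 2)/(p + 5)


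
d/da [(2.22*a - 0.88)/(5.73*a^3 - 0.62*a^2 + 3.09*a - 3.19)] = (-25.4412*a^3 + 16.5036*a^2 - 1.0912*a - 4.3626)/(32.8329*a^6 - 7.1052*a^5 + 35.7958*a^4 - 40.389*a^3 + 13.5037*a^2 - 19.7142*a + 10.1761)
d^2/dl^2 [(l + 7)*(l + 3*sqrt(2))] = 2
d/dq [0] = 0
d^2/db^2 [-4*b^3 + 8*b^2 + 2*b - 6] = 16 - 24*b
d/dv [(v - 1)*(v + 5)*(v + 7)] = 3*v^2 + 22*v + 23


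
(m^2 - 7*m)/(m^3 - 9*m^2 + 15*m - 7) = m/(m^2 - 2*m + 1)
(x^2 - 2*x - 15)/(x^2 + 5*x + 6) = (x - 5)/(x + 2)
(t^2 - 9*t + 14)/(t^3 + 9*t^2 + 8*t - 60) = (t - 7)/(t^2 + 11*t + 30)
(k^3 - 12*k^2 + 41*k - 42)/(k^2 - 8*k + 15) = (k^2 - 9*k + 14)/(k - 5)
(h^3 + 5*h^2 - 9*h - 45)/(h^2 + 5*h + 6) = (h^2 + 2*h - 15)/(h + 2)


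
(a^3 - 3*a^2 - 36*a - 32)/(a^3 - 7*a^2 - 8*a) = (a + 4)/a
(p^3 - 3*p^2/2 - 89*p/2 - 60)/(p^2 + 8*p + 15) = (p^2 - 13*p/2 - 12)/(p + 3)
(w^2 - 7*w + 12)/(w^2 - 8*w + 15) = (w - 4)/(w - 5)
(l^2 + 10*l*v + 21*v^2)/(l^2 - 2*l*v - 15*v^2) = (-l - 7*v)/(-l + 5*v)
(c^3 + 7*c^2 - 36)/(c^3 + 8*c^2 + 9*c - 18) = (c - 2)/(c - 1)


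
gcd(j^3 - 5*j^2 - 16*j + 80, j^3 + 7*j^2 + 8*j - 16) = j + 4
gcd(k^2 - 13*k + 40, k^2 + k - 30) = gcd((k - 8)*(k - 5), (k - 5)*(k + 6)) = k - 5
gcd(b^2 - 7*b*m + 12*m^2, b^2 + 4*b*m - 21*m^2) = b - 3*m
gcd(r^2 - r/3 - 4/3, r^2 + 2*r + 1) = r + 1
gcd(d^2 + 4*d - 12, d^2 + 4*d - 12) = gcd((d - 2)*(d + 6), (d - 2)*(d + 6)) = d^2 + 4*d - 12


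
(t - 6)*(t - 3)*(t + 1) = t^3 - 8*t^2 + 9*t + 18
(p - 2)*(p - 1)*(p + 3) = p^3 - 7*p + 6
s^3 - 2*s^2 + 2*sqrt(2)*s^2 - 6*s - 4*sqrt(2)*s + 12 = (s - 2)*(s - sqrt(2))*(s + 3*sqrt(2))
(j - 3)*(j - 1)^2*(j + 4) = j^4 - j^3 - 13*j^2 + 25*j - 12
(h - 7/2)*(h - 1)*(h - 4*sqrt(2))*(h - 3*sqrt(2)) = h^4 - 7*sqrt(2)*h^3 - 9*h^3/2 + 55*h^2/2 + 63*sqrt(2)*h^2/2 - 108*h - 49*sqrt(2)*h/2 + 84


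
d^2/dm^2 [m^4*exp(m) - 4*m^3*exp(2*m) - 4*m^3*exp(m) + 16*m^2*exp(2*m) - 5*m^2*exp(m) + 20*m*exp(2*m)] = (m^4 - 16*m^3*exp(m) + 4*m^3 + 16*m^2*exp(m) - 17*m^2 + 184*m*exp(m) - 44*m + 112*exp(m) - 10)*exp(m)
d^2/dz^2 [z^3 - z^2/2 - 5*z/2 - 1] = 6*z - 1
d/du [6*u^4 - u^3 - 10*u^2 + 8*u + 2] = 24*u^3 - 3*u^2 - 20*u + 8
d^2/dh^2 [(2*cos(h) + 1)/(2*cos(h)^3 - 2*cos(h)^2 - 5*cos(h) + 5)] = (40*(1 - cos(h)^2)^2 + 32*cos(h)^6 + 44*cos(h)^5 - 244*cos(h)^3 - 96*cos(h)^2 + 215*cos(h) + 130)/((5 - 2*cos(h)^2)^3*(cos(h) - 1)^2)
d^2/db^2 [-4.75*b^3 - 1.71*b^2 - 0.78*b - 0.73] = -28.5*b - 3.42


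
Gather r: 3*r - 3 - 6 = 3*r - 9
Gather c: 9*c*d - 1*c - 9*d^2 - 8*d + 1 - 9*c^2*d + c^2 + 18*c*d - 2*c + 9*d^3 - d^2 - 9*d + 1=c^2*(1 - 9*d) + c*(27*d - 3) + 9*d^3 - 10*d^2 - 17*d + 2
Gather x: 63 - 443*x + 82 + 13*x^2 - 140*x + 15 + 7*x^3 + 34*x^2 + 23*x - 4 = 7*x^3 + 47*x^2 - 560*x + 156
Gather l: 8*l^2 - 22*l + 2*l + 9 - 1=8*l^2 - 20*l + 8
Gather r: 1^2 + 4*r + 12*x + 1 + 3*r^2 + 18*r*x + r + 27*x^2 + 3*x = 3*r^2 + r*(18*x + 5) + 27*x^2 + 15*x + 2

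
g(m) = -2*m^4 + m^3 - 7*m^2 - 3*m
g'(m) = -8*m^3 + 3*m^2 - 14*m - 3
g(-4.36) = -925.60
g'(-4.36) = 778.12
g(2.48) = -110.89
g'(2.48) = -141.29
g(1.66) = -34.88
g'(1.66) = -54.57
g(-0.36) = 0.09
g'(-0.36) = 2.80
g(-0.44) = -0.20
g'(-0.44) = 4.42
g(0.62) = -4.61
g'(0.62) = -12.43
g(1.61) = -32.24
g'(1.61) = -51.15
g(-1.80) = -44.11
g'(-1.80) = 78.58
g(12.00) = -40788.00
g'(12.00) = -13563.00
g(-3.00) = -243.00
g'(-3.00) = 282.00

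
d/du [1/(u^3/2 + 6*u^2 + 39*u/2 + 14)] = 6*(-u^2 - 8*u - 13)/(u^3 + 12*u^2 + 39*u + 28)^2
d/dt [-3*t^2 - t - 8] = -6*t - 1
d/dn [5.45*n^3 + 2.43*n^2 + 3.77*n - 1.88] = 16.35*n^2 + 4.86*n + 3.77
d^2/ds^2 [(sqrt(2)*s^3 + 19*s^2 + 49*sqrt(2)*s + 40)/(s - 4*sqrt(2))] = 2*(sqrt(2)*s^3 - 24*s^2 + 96*sqrt(2)*s + 1040)/(s^3 - 12*sqrt(2)*s^2 + 96*s - 128*sqrt(2))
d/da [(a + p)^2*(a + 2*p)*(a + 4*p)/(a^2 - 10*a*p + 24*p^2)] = 2*(a^5 - 11*a^4*p - 32*a^3*p^2 + 172*a^2*p^3 + 496*a*p^4 + 304*p^5)/(a^4 - 20*a^3*p + 148*a^2*p^2 - 480*a*p^3 + 576*p^4)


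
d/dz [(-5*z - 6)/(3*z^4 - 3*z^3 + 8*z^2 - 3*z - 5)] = (45*z^4 + 42*z^3 - 14*z^2 + 96*z + 7)/(9*z^8 - 18*z^7 + 57*z^6 - 66*z^5 + 52*z^4 - 18*z^3 - 71*z^2 + 30*z + 25)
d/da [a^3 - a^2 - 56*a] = 3*a^2 - 2*a - 56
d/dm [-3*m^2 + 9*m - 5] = 9 - 6*m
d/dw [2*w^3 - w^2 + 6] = 2*w*(3*w - 1)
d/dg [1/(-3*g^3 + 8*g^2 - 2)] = g*(9*g - 16)/(3*g^3 - 8*g^2 + 2)^2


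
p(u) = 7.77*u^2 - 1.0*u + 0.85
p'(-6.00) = -94.24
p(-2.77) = 63.24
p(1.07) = 8.68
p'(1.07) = 15.63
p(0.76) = 4.58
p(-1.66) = 23.92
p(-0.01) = 0.86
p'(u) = 15.54*u - 1.0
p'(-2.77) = -44.05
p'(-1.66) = -26.80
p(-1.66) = 23.92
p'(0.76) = 10.81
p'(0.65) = 9.10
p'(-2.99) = -47.46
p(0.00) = 0.85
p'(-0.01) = -1.16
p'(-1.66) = -26.80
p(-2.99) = 73.30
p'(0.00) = -1.00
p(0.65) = 3.48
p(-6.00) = 286.57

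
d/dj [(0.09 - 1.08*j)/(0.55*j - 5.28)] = (3.109095*j - 29.847312)/(0.55*j - 5.28)^3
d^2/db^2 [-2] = 0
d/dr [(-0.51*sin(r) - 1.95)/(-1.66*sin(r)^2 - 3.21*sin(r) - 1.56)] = (-6.474*sin(r) + 0.4233*cos(2*r) - 5.8872)*cos(r)/(1.66*sin(r)^2 + 3.21*sin(r) + 1.56)^2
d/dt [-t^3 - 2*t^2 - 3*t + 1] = -3*t^2 - 4*t - 3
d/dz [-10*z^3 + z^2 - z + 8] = -30*z^2 + 2*z - 1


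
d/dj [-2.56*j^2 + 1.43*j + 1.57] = 1.43 - 5.12*j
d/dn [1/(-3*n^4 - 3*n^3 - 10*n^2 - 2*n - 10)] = (12*n^3 + 9*n^2 + 20*n + 2)/(3*n^4 + 3*n^3 + 10*n^2 + 2*n + 10)^2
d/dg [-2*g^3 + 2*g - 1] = 2 - 6*g^2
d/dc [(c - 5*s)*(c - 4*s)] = 2*c - 9*s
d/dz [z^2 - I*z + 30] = 2*z - I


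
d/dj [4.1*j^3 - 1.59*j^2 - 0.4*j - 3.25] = 12.3*j^2 - 3.18*j - 0.4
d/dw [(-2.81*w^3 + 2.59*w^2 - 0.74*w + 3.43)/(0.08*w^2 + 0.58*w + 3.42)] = (-0.2248*w^4 - 3.2596*w^3 - 27.2692*w^2 + 17.1668*w - 4.5202)/(0.0064*w^4 + 0.0928*w^3 + 0.8836*w^2 + 3.9672*w + 11.6964)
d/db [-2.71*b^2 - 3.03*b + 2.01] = -5.42*b - 3.03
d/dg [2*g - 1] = 2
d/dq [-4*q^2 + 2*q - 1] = 2 - 8*q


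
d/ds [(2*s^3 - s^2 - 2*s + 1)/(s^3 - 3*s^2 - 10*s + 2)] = (-5*s^4 - 36*s^3 + 13*s^2 + 2*s + 6)/(s^6 - 6*s^5 - 11*s^4 + 64*s^3 + 88*s^2 - 40*s + 4)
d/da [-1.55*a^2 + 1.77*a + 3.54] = 1.77 - 3.1*a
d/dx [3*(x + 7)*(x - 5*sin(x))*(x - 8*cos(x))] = 3*(x + 7)*(x - 5*sin(x))*(8*sin(x) + 1) - 3*(x + 7)*(x - 8*cos(x))*(5*cos(x) - 1) + 3*(x - 5*sin(x))*(x - 8*cos(x))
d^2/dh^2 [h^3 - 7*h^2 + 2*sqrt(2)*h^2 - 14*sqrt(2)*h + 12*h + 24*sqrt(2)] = 6*h - 14 + 4*sqrt(2)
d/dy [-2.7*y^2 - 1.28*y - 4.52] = -5.4*y - 1.28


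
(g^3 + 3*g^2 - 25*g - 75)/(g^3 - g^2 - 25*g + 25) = (g + 3)/(g - 1)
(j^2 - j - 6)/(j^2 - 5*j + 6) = (j + 2)/(j - 2)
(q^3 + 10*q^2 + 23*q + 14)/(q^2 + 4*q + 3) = (q^2 + 9*q + 14)/(q + 3)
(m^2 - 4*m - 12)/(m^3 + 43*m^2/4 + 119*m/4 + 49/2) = 4*(m - 6)/(4*m^2 + 35*m + 49)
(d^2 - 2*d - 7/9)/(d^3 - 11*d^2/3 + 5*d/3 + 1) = (d - 7/3)/(d^2 - 4*d + 3)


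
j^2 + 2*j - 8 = (j - 2)*(j + 4)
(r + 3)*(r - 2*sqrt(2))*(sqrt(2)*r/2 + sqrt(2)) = sqrt(2)*r^3/2 - 2*r^2 + 5*sqrt(2)*r^2/2 - 10*r + 3*sqrt(2)*r - 12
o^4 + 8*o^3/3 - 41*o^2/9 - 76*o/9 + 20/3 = (o - 5/3)*(o - 2/3)*(o + 2)*(o + 3)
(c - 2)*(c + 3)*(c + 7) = c^3 + 8*c^2 + c - 42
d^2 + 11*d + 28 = (d + 4)*(d + 7)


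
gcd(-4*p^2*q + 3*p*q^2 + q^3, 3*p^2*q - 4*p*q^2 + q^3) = p*q - q^2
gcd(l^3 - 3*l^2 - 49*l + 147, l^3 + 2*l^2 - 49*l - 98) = l^2 - 49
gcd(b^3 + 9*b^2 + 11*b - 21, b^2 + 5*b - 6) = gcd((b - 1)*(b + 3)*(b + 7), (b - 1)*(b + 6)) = b - 1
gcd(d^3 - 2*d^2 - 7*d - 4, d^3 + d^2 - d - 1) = d^2 + 2*d + 1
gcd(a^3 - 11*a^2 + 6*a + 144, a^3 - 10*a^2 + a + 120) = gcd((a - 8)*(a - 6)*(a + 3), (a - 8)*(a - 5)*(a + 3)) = a^2 - 5*a - 24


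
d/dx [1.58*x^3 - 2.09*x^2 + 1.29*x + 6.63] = 4.74*x^2 - 4.18*x + 1.29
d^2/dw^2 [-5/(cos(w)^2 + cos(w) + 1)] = 5*(4*sin(w)^4 + sin(w)^2 - 19*cos(w)/4 + 3*cos(3*w)/4 - 5)/(-sin(w)^2 + cos(w) + 2)^3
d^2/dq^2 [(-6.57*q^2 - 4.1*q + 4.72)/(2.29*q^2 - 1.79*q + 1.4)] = (-96.863794*q^3 + 274.893432*q^2 - 37.218912*q - 46.321536)/(12.008989*q^6 - 28.160817*q^5 + 44.037387*q^4 - 40.167779*q^3 + 26.92242*q^2 - 10.5252*q + 2.744)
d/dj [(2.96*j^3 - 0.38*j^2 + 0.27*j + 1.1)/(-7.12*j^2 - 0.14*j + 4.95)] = (-21.0752*j^4 - 0.8288*j^3 + 45.9316*j^2 + 11.902*j + 1.4905)/(50.6944*j^4 + 1.9936*j^3 - 70.4684*j^2 - 1.386*j + 24.5025)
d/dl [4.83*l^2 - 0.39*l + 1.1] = 9.66*l - 0.39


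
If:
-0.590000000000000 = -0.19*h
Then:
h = 3.11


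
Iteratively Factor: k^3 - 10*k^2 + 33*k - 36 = (k - 3)*(k^2 - 7*k + 12) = (k - 3)^2*(k - 4)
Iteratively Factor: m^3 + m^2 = (m)*(m^2 + m) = m^2*(m + 1)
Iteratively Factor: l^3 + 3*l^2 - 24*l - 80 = (l - 5)*(l^2 + 8*l + 16) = (l - 5)*(l + 4)*(l + 4)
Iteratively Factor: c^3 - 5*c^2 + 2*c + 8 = (c - 4)*(c^2 - c - 2) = (c - 4)*(c + 1)*(c - 2)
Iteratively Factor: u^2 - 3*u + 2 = (u - 1)*(u - 2)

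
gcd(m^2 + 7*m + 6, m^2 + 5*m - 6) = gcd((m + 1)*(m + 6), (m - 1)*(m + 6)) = m + 6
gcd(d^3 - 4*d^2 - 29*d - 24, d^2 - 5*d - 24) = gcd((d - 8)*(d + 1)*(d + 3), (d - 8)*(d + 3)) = d^2 - 5*d - 24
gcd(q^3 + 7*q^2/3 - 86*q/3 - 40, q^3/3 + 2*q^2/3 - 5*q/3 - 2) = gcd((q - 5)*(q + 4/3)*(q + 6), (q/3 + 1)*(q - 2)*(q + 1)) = 1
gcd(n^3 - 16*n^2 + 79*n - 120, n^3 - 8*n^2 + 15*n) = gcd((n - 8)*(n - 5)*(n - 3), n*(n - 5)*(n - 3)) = n^2 - 8*n + 15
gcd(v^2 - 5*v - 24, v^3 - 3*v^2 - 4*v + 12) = 1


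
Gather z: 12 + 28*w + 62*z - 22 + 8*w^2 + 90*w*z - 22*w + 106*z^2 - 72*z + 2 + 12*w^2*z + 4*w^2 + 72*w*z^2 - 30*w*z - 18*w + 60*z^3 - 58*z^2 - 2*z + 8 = 12*w^2 - 12*w + 60*z^3 + z^2*(72*w + 48) + z*(12*w^2 + 60*w - 12)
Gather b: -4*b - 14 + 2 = -4*b - 12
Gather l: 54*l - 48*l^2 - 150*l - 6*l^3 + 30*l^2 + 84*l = -6*l^3 - 18*l^2 - 12*l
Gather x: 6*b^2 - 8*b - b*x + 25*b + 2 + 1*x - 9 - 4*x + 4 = 6*b^2 + 17*b + x*(-b - 3) - 3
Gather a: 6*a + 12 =6*a + 12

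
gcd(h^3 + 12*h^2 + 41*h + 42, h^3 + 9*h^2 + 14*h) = h^2 + 9*h + 14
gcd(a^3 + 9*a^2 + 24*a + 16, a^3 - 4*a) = 1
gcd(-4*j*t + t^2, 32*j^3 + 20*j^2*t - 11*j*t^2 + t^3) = -4*j + t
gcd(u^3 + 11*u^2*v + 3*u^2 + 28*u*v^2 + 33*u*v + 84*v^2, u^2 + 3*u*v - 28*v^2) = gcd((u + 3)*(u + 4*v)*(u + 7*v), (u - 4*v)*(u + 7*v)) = u + 7*v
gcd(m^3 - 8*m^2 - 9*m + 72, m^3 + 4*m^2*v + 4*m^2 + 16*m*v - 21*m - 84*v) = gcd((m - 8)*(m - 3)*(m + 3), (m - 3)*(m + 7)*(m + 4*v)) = m - 3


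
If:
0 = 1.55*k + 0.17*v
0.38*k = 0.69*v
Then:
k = 0.00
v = 0.00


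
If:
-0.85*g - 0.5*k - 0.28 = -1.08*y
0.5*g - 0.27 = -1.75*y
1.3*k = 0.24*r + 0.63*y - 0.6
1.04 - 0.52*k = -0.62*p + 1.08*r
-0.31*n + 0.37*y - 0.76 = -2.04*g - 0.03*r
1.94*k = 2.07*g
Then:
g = -0.07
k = -0.07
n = -2.53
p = 1.15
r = 1.66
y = 0.17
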